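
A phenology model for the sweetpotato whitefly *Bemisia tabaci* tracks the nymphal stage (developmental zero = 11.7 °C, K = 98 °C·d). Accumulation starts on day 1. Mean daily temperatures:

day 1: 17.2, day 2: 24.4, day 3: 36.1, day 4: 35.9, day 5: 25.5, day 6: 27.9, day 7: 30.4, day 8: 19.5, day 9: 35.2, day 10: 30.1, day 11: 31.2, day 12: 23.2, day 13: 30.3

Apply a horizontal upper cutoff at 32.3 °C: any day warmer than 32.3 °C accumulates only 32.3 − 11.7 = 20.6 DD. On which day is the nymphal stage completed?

Daily DD above 11.7 °C (capped at 20.6): 5.5, 12.7, 20.6, 20.6, 13.8, 16.2, 18.7, 7.8, 20.6, 18.4, 19.5, 11.5, 18.6.
Cumulative: 5.5, 18.2, 38.8, 59.4, 73.2, 89.4, 108.1, 115.9, 136.5, 154.9, 174.4, 185.9, 204.5.
The total first reaches 98 DD on day 7.

day 7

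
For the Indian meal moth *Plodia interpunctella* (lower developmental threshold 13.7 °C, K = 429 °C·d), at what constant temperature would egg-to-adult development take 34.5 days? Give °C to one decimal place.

Required daily accumulation = 429 / 34.5 = 12.435 DD/day.
T = T_base + 12.435 = 13.7 + 12.435 = 26.135 ≈ 26.1 °C.

26.1 °C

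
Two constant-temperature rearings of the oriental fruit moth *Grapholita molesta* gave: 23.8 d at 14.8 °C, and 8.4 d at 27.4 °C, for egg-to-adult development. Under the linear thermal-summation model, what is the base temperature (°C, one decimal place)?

7.9 °C

Equal thermal constants: D₁(T₁ − T_b) = D₂(T₂ − T_b).
23.8·(14.8 − T_b) = 8.4·(27.4 − T_b)
T_b = (23.8·14.8 − 8.4·27.4) / (23.8 − 8.4) = 122.08 / 15.4 = 7.927 °C ≈ 7.9 °C.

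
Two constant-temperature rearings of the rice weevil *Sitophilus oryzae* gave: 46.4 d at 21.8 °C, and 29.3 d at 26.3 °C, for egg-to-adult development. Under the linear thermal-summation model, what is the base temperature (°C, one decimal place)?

Linear rate model ⇒ the product D·(T − T_b) is constant across temperatures.
46.4·(21.8 − T_b) = 29.3·(26.3 − T_b)
T_b = (46.4·21.8 − 29.3·26.3) / (46.4 − 29.3) = 240.93 / 17.1 = 14.089 °C ≈ 14.1 °C.

14.1 °C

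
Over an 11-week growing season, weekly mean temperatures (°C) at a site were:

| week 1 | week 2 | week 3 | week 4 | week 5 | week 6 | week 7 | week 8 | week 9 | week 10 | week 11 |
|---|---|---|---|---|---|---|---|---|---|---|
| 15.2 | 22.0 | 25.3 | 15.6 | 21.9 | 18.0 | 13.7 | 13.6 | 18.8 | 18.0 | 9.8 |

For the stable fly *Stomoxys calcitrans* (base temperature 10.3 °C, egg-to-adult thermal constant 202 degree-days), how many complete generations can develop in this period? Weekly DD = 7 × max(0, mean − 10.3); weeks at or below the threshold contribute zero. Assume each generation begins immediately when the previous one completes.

2 generations

Weekly DD (7 × max(0, T̄ − 10.3)): 34.3, 81.9, 105.0, 37.1, 81.2, 53.9, 23.8, 23.1, 59.5, 53.9, 0.0.
Season total = 553.7 DD.
Complete generations = ⌊553.7 / 202⌋ = 2.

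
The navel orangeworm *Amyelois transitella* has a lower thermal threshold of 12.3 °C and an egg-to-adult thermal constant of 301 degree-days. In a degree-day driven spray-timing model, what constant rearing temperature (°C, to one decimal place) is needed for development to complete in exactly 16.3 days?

30.8 °C

Required daily accumulation = 301 / 16.3 = 18.466 DD/day.
T = T_base + 18.466 = 12.3 + 18.466 = 30.766 ≈ 30.8 °C.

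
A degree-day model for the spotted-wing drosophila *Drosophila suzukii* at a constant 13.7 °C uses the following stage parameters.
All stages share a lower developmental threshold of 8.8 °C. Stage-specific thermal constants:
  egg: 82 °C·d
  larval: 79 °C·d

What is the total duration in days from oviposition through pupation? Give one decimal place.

32.9 days

Daily accumulation at 13.7 °C = 13.7 − 8.8 = 4.9 DD/day.
Total K = 82 + 79 = 161 DD.
Total duration = 161 / 4.9 = 32.857 ≈ 32.9 days.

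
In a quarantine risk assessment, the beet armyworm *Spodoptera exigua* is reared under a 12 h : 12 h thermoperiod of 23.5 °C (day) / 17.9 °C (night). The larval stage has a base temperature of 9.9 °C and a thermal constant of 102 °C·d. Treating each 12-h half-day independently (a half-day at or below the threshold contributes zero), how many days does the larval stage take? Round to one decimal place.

Day half: max(0, 23.5 − 9.9) × 0.5 = 13.6 × 0.5 = 6.80 DD.
Night half: max(0, 17.9 − 9.9) × 0.5 = 8.0 × 0.5 = 4.00 DD.
Per 24 h: 10.80 DD/day.
Duration = 102 / 10.80 = 9.444 ≈ 9.4 days.

9.4 days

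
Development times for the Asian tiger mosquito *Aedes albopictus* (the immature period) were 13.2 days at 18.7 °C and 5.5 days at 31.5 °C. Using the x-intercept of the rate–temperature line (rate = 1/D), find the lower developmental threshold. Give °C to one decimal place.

Equal thermal constants: D₁(T₁ − T_b) = D₂(T₂ − T_b).
13.2·(18.7 − T_b) = 5.5·(31.5 − T_b)
T_b = (13.2·18.7 − 5.5·31.5) / (13.2 − 5.5) = 73.59 / 7.7 = 9.557 °C ≈ 9.6 °C.

9.6 °C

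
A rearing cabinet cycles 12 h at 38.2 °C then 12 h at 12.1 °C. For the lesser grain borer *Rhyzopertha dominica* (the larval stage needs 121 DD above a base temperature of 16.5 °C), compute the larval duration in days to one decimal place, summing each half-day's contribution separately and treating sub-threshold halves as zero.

11.2 days

Day half: max(0, 38.2 − 16.5) × 0.5 = 21.7 × 0.5 = 10.85 DD.
Night half: max(0, 12.1 − 16.5) × 0.5 = 0.0 × 0.5 = 0.00 DD.
Per 24 h: 10.85 DD/day.
Duration = 121 / 10.85 = 11.152 ≈ 11.2 days.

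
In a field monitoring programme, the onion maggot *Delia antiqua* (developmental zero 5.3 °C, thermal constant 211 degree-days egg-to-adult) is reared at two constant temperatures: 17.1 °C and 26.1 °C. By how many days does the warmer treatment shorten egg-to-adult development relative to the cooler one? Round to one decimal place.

At 17.1 °C: 211 / (17.1 − 5.3) = 211 / 11.8 = 17.881 d.
At 26.1 °C: 211 / (26.1 − 5.3) = 211 / 20.8 = 10.144 d.
Difference = |17.881 − 10.144| = 7.737 ≈ 7.7 days.

7.7 days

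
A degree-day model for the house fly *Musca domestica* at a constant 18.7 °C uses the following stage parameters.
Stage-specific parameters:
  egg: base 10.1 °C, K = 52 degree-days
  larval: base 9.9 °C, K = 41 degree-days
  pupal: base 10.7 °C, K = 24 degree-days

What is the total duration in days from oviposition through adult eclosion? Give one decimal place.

egg: 52 / (18.7 − 10.1) = 52 / 8.6 = 6.047 d.
larval: 41 / (18.7 − 9.9) = 41 / 8.8 = 4.659 d.
pupal: 24 / (18.7 − 10.7) = 24 / 8.0 = 3.000 d.
Sum = 13.706 ≈ 13.7 days.

13.7 days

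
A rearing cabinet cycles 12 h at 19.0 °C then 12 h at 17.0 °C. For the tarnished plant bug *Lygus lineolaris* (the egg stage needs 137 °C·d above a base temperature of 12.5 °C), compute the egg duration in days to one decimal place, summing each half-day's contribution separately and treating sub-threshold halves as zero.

Day half: max(0, 19.0 − 12.5) × 0.5 = 6.5 × 0.5 = 3.25 DD.
Night half: max(0, 17.0 − 12.5) × 0.5 = 4.5 × 0.5 = 2.25 DD.
Per 24 h: 5.50 DD/day.
Duration = 137 / 5.50 = 24.909 ≈ 24.9 days.

24.9 days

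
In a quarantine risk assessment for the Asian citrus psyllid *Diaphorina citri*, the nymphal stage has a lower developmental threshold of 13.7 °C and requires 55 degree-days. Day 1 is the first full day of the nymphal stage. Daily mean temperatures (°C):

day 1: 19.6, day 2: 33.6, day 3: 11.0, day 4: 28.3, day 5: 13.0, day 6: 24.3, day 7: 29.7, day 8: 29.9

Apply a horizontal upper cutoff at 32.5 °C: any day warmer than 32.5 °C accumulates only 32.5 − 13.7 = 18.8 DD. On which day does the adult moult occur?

day 7

Daily DD above 13.7 °C (capped at 18.8): 5.9, 18.8, 0.0, 14.6, 0.0, 10.6, 16.0, 16.2.
Cumulative: 5.9, 24.7, 24.7, 39.3, 39.3, 49.9, 65.9, 82.1.
The total first reaches 55 DD on day 7.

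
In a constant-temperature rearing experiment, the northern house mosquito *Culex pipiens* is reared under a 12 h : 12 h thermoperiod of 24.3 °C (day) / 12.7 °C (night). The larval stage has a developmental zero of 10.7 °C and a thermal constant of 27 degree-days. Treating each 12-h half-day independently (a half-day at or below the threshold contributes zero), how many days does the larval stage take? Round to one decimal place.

Day half: max(0, 24.3 − 10.7) × 0.5 = 13.6 × 0.5 = 6.80 DD.
Night half: max(0, 12.7 − 10.7) × 0.5 = 2.0 × 0.5 = 1.00 DD.
Per 24 h: 7.80 DD/day.
Duration = 27 / 7.80 = 3.462 ≈ 3.5 days.

3.5 days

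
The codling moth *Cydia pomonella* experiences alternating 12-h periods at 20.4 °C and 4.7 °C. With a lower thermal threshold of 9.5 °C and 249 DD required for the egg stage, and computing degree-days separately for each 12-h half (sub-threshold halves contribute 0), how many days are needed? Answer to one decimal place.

45.7 days

Day half: max(0, 20.4 − 9.5) × 0.5 = 10.9 × 0.5 = 5.45 DD.
Night half: max(0, 4.7 − 9.5) × 0.5 = 0.0 × 0.5 = 0.00 DD.
Per 24 h: 5.45 DD/day.
Duration = 249 / 5.45 = 45.688 ≈ 45.7 days.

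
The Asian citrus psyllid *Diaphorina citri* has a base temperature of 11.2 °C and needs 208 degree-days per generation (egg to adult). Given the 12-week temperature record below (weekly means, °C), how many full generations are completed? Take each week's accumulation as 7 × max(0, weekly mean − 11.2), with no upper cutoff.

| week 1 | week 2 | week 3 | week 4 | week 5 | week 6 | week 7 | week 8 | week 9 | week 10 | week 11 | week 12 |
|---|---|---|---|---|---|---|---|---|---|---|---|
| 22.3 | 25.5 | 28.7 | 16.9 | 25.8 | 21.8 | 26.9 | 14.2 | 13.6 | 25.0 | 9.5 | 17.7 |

3 generations

Weekly DD (7 × max(0, T̄ − 11.2)): 77.7, 100.1, 122.5, 39.9, 102.2, 74.2, 109.9, 21.0, 16.8, 96.6, 0.0, 45.5.
Season total = 806.4 DD.
Complete generations = ⌊806.4 / 208⌋ = 3.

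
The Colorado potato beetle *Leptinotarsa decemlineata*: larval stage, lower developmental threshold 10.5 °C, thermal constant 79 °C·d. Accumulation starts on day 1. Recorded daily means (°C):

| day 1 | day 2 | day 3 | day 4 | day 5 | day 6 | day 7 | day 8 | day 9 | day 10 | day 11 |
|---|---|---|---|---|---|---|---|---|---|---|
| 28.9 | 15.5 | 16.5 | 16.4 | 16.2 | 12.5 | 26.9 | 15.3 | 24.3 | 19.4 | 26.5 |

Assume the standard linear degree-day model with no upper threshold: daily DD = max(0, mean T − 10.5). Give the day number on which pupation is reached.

day 10

Daily DD above 10.5 °C: 18.4, 5.0, 6.0, 5.9, 5.7, 2.0, 16.4, 4.8, 13.8, 8.9, 16.0.
Cumulative: 18.4, 23.4, 29.4, 35.3, 41.0, 43.0, 59.4, 64.2, 78.0, 86.9, 102.9.
The total first reaches 79 DD on day 10.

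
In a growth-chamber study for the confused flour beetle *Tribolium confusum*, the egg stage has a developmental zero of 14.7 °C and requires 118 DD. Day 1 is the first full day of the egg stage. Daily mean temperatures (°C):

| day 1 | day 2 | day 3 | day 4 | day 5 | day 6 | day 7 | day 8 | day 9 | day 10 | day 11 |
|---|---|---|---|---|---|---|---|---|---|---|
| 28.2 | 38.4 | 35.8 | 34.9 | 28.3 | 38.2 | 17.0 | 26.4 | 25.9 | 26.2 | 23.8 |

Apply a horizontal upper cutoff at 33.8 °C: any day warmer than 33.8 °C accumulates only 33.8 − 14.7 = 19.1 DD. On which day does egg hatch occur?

day 9

Daily DD above 14.7 °C (capped at 19.1): 13.5, 19.1, 19.1, 19.1, 13.6, 19.1, 2.3, 11.7, 11.2, 11.5, 9.1.
Cumulative: 13.5, 32.6, 51.7, 70.8, 84.4, 103.5, 105.8, 117.5, 128.7, 140.2, 149.3.
The total first reaches 118 DD on day 9.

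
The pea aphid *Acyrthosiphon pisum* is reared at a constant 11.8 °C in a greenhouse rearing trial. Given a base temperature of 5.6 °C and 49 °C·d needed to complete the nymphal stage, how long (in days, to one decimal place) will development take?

Daily accumulation = 11.8 − 5.6 = 6.2 DD/day.
Duration = 49 / 6.2 = 7.903 ≈ 7.9 days.

7.9 days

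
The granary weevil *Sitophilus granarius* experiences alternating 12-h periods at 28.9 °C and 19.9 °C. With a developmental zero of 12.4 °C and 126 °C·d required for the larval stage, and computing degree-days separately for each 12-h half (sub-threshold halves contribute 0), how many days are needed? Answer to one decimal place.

Day half: max(0, 28.9 − 12.4) × 0.5 = 16.5 × 0.5 = 8.25 DD.
Night half: max(0, 19.9 − 12.4) × 0.5 = 7.5 × 0.5 = 3.75 DD.
Per 24 h: 12.00 DD/day.
Duration = 126 / 12.00 = 10.500 ≈ 10.5 days.

10.5 days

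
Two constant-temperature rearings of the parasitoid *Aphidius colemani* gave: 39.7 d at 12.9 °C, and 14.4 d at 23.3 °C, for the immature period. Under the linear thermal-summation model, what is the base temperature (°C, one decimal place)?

7.0 °C

Under the model K = D·(T − T_b), so D₁·(T₁ − T_b) = D₂·(T₂ − T_b).
39.7·(12.9 − T_b) = 14.4·(23.3 − T_b)
T_b = (39.7·12.9 − 14.4·23.3) / (39.7 − 14.4) = 176.61 / 25.3 = 6.981 °C ≈ 7.0 °C.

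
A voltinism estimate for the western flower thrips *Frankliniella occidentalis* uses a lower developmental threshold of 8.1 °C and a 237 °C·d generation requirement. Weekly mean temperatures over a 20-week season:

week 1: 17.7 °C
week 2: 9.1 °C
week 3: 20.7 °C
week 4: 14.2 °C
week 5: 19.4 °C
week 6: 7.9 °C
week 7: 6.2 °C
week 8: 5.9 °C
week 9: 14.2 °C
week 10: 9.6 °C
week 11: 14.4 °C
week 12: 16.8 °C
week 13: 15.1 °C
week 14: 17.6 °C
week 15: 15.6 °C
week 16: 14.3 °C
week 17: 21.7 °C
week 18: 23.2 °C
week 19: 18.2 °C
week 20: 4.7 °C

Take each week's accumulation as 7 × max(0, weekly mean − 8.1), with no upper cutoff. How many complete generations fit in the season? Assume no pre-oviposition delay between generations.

Weekly DD (7 × max(0, T̄ − 8.1)): 67.2, 7.0, 88.2, 42.7, 79.1, 0.0, 0.0, 0.0, 42.7, 10.5, 44.1, 60.9, 49.0, 66.5, 52.5, 43.4, 95.2, 105.7, 70.7, 0.0.
Season total = 925.4 DD.
Complete generations = ⌊925.4 / 237⌋ = 3.

3 generations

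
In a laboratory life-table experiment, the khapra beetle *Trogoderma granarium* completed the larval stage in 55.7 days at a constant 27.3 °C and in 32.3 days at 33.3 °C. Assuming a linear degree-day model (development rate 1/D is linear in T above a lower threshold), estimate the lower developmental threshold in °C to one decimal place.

19.0 °C

Equal thermal constants: D₁(T₁ − T_b) = D₂(T₂ − T_b).
55.7·(27.3 − T_b) = 32.3·(33.3 − T_b)
T_b = (55.7·27.3 − 32.3·33.3) / (55.7 − 32.3) = 445.02 / 23.4 = 19.018 °C ≈ 19.0 °C.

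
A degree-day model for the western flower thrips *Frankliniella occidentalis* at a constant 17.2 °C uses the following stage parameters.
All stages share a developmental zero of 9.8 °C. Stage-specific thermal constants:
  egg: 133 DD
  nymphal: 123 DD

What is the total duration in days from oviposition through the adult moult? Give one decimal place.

Daily accumulation at 17.2 °C = 17.2 − 9.8 = 7.4 DD/day.
Total K = 133 + 123 = 256 DD.
Total duration = 256 / 7.4 = 34.595 ≈ 34.6 days.

34.6 days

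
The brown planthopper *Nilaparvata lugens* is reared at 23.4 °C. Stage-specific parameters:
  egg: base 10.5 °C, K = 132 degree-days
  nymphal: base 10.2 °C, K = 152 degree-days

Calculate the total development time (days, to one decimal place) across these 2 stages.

21.7 days

egg: 132 / (23.4 − 10.5) = 132 / 12.9 = 10.233 d.
nymphal: 152 / (23.4 − 10.2) = 152 / 13.2 = 11.515 d.
Sum = 21.748 ≈ 21.7 days.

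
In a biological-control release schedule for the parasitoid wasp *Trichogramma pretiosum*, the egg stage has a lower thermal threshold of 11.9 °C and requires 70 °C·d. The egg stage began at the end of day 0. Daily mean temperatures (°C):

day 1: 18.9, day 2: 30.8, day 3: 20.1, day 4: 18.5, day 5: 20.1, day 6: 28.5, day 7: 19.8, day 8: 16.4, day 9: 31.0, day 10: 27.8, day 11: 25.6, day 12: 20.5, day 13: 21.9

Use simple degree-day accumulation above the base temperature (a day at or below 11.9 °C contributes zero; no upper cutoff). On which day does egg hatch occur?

Daily DD above 11.9 °C: 7.0, 18.9, 8.2, 6.6, 8.2, 16.6, 7.9, 4.5, 19.1, 15.9, 13.7, 8.6, 10.0.
Cumulative: 7.0, 25.9, 34.1, 40.7, 48.9, 65.5, 73.4, 77.9, 97.0, 112.9, 126.6, 135.2, 145.2.
The total first reaches 70 DD on day 7.

day 7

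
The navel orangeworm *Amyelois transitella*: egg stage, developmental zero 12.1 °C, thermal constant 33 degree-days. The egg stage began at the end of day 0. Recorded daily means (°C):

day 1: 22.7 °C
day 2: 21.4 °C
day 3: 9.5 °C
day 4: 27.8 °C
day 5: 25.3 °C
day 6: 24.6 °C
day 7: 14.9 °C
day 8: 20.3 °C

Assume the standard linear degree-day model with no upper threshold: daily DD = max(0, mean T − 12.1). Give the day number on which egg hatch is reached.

day 4

Daily DD above 12.1 °C: 10.6, 9.3, 0.0, 15.7, 13.2, 12.5, 2.8, 8.2.
Cumulative: 10.6, 19.9, 19.9, 35.6, 48.8, 61.3, 64.1, 72.3.
The total first reaches 33 DD on day 4.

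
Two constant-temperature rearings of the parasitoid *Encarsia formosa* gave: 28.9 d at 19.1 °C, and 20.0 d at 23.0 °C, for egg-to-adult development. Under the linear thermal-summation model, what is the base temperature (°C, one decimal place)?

Under the model K = D·(T − T_b), so D₁·(T₁ − T_b) = D₂·(T₂ − T_b).
28.9·(19.1 − T_b) = 20.0·(23.0 − T_b)
T_b = (28.9·19.1 − 20.0·23.0) / (28.9 − 20.0) = 91.99 / 8.9 = 10.336 °C ≈ 10.3 °C.

10.3 °C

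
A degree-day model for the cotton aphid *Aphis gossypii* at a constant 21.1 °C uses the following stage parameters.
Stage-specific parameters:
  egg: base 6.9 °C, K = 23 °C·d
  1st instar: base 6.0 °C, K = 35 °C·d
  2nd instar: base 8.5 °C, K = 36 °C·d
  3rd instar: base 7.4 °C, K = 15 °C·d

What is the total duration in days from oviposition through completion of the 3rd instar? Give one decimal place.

7.9 days

egg: 23 / (21.1 − 6.9) = 23 / 14.2 = 1.620 d.
1st instar: 35 / (21.1 − 6.0) = 35 / 15.1 = 2.318 d.
2nd instar: 36 / (21.1 − 8.5) = 36 / 12.6 = 2.857 d.
3rd instar: 15 / (21.1 − 7.4) = 15 / 13.7 = 1.095 d.
Sum = 7.890 ≈ 7.9 days.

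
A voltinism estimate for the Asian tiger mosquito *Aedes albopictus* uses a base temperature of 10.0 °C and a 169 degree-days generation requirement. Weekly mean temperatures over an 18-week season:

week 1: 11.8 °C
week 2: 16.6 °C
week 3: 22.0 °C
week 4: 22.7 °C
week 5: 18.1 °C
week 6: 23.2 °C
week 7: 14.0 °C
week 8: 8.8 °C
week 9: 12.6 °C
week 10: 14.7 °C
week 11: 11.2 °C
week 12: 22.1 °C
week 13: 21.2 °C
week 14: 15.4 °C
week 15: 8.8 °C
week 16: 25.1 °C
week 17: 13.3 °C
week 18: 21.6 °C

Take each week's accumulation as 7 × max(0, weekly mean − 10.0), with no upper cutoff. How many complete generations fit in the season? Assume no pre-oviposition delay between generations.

5 generations

Weekly DD (7 × max(0, T̄ − 10.0)): 12.6, 46.2, 84.0, 88.9, 56.7, 92.4, 28.0, 0.0, 18.2, 32.9, 8.4, 84.7, 78.4, 37.8, 0.0, 105.7, 23.1, 81.2.
Season total = 879.2 DD.
Complete generations = ⌊879.2 / 169⌋ = 5.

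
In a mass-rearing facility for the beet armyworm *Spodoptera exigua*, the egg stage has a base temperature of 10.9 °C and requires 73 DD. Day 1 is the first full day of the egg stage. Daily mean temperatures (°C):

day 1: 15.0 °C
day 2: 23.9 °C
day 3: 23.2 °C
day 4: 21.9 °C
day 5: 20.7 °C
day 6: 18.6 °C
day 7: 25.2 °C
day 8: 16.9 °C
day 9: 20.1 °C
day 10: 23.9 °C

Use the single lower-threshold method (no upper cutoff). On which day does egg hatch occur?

day 8

Daily DD above 10.9 °C: 4.1, 13.0, 12.3, 11.0, 9.8, 7.7, 14.3, 6.0, 9.2, 13.0.
Cumulative: 4.1, 17.1, 29.4, 40.4, 50.2, 57.9, 72.2, 78.2, 87.4, 100.4.
The total first reaches 73 DD on day 8.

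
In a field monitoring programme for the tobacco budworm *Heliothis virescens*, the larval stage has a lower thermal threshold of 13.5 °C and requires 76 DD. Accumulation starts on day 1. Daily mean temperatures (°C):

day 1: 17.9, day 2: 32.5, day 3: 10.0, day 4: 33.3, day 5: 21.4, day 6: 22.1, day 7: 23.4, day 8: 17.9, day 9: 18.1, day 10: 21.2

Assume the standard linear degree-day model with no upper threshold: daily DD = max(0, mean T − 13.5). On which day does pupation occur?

day 9

Daily DD above 13.5 °C: 4.4, 19.0, 0.0, 19.8, 7.9, 8.6, 9.9, 4.4, 4.6, 7.7.
Cumulative: 4.4, 23.4, 23.4, 43.2, 51.1, 59.7, 69.6, 74.0, 78.6, 86.3.
The total first reaches 76 DD on day 9.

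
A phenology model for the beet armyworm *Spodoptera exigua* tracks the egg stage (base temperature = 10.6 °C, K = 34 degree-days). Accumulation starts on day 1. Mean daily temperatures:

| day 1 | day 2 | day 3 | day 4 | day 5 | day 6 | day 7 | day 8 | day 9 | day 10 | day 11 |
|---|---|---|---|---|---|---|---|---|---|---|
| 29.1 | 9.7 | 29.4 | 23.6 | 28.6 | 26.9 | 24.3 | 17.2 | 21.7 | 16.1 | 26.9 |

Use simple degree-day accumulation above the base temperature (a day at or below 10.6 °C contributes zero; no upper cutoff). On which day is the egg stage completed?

Daily DD above 10.6 °C: 18.5, 0.0, 18.8, 13.0, 18.0, 16.3, 13.7, 6.6, 11.1, 5.5, 16.3.
Cumulative: 18.5, 18.5, 37.3, 50.3, 68.3, 84.6, 98.3, 104.9, 116.0, 121.5, 137.8.
The total first reaches 34 DD on day 3.

day 3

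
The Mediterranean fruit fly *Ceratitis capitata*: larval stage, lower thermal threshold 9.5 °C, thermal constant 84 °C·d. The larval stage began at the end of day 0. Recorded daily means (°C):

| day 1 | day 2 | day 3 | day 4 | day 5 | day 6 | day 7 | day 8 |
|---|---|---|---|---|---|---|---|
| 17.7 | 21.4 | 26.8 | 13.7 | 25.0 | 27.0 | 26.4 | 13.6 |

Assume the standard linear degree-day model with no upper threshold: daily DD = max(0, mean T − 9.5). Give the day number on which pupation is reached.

Daily DD above 9.5 °C: 8.2, 11.9, 17.3, 4.2, 15.5, 17.5, 16.9, 4.1.
Cumulative: 8.2, 20.1, 37.4, 41.6, 57.1, 74.6, 91.5, 95.6.
The total first reaches 84 DD on day 7.

day 7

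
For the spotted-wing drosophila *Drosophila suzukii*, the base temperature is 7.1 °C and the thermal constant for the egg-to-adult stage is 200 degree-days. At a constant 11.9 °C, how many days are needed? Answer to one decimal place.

Daily accumulation = 11.9 − 7.1 = 4.8 DD/day.
Duration = 200 / 4.8 = 41.667 ≈ 41.7 days.

41.7 days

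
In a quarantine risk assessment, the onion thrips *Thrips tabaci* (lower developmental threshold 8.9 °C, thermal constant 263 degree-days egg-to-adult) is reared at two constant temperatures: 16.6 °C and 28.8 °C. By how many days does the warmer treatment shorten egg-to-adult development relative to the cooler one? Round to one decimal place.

20.9 days

At 16.6 °C: 263 / (16.6 − 8.9) = 263 / 7.7 = 34.156 d.
At 28.8 °C: 263 / (28.8 − 8.9) = 263 / 19.9 = 13.216 d.
Difference = |34.156 − 13.216| = 20.940 ≈ 20.9 days.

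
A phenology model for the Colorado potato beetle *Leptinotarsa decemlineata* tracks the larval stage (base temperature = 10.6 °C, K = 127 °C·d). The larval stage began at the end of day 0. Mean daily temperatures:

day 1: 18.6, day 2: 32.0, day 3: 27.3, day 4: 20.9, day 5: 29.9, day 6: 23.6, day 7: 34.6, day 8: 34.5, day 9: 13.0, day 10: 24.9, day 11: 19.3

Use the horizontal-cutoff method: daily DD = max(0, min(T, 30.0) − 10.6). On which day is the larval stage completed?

Daily DD above 10.6 °C (capped at 19.4): 8.0, 19.4, 16.7, 10.3, 19.3, 13.0, 19.4, 19.4, 2.4, 14.3, 8.7.
Cumulative: 8.0, 27.4, 44.1, 54.4, 73.7, 86.7, 106.1, 125.5, 127.9, 142.2, 150.9.
The total first reaches 127 DD on day 9.

day 9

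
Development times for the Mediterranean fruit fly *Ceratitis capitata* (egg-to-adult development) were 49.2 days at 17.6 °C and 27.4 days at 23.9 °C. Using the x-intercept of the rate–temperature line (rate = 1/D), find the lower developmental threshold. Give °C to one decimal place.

Equal thermal constants: D₁(T₁ − T_b) = D₂(T₂ − T_b).
49.2·(17.6 − T_b) = 27.4·(23.9 − T_b)
T_b = (49.2·17.6 − 27.4·23.9) / (49.2 − 27.4) = 211.06 / 21.8 = 9.682 °C ≈ 9.7 °C.

9.7 °C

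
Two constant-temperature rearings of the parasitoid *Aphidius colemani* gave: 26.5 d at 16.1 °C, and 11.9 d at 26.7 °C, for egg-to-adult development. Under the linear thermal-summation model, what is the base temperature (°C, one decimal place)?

Equal thermal constants: D₁(T₁ − T_b) = D₂(T₂ − T_b).
26.5·(16.1 − T_b) = 11.9·(26.7 − T_b)
T_b = (26.5·16.1 − 11.9·26.7) / (26.5 − 11.9) = 108.92 / 14.6 = 7.460 °C ≈ 7.5 °C.

7.5 °C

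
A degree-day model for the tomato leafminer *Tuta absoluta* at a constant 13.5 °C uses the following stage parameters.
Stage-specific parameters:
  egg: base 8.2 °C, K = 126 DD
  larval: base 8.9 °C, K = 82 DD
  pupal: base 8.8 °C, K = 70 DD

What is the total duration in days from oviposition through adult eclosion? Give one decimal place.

56.5 days

egg: 126 / (13.5 − 8.2) = 126 / 5.3 = 23.774 d.
larval: 82 / (13.5 − 8.9) = 82 / 4.6 = 17.826 d.
pupal: 70 / (13.5 − 8.8) = 70 / 4.7 = 14.894 d.
Sum = 56.493 ≈ 56.5 days.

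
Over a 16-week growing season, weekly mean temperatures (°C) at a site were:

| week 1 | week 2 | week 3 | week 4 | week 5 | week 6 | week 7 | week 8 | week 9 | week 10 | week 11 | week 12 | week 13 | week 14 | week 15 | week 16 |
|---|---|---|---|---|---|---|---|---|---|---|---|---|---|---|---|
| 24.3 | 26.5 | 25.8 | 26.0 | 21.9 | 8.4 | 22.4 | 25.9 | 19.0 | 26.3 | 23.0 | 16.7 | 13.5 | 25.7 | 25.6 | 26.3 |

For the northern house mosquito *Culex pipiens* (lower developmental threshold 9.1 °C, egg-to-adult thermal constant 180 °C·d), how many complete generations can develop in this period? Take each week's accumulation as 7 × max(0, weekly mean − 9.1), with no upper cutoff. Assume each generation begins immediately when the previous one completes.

Weekly DD (7 × max(0, T̄ − 9.1)): 106.4, 121.8, 116.9, 118.3, 89.6, 0.0, 93.1, 117.6, 69.3, 120.4, 97.3, 53.2, 30.8, 116.2, 115.5, 120.4.
Season total = 1486.8 DD.
Complete generations = ⌊1486.8 / 180⌋ = 8.

8 generations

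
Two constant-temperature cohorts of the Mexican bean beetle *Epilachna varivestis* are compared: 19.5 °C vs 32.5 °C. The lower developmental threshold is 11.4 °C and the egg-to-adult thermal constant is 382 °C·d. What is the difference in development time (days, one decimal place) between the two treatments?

At 19.5 °C: 382 / (19.5 − 11.4) = 382 / 8.1 = 47.160 d.
At 32.5 °C: 382 / (32.5 − 11.4) = 382 / 21.1 = 18.104 d.
Difference = |47.160 − 18.104| = 29.056 ≈ 29.1 days.

29.1 days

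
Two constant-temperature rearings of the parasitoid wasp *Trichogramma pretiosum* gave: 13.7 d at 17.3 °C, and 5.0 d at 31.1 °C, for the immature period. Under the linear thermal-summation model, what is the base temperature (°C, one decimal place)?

9.4 °C

Under the model K = D·(T − T_b), so D₁·(T₁ − T_b) = D₂·(T₂ − T_b).
13.7·(17.3 − T_b) = 5.0·(31.1 − T_b)
T_b = (13.7·17.3 − 5.0·31.1) / (13.7 − 5.0) = 81.51 / 8.7 = 9.369 °C ≈ 9.4 °C.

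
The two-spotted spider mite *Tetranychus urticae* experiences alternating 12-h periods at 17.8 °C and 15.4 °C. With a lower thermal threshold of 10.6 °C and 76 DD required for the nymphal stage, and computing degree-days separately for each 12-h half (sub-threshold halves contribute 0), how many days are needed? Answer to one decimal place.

12.7 days

Day half: max(0, 17.8 − 10.6) × 0.5 = 7.2 × 0.5 = 3.60 DD.
Night half: max(0, 15.4 − 10.6) × 0.5 = 4.8 × 0.5 = 2.40 DD.
Per 24 h: 6.00 DD/day.
Duration = 76 / 6.00 = 12.667 ≈ 12.7 days.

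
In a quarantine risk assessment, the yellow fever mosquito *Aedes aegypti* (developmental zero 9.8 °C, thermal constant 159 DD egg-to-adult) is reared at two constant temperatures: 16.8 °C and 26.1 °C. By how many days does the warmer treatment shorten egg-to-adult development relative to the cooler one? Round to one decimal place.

At 16.8 °C: 159 / (16.8 − 9.8) = 159 / 7.0 = 22.714 d.
At 26.1 °C: 159 / (26.1 − 9.8) = 159 / 16.3 = 9.755 d.
Difference = |22.714 − 9.755| = 12.960 ≈ 13.0 days.

13.0 days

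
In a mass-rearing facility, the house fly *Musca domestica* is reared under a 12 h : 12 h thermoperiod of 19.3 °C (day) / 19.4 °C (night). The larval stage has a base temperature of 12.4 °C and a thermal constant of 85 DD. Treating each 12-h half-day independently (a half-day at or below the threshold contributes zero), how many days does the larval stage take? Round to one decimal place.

Day half: max(0, 19.3 − 12.4) × 0.5 = 6.9 × 0.5 = 3.45 DD.
Night half: max(0, 19.4 − 12.4) × 0.5 = 7.0 × 0.5 = 3.50 DD.
Per 24 h: 6.95 DD/day.
Duration = 85 / 6.95 = 12.230 ≈ 12.2 days.

12.2 days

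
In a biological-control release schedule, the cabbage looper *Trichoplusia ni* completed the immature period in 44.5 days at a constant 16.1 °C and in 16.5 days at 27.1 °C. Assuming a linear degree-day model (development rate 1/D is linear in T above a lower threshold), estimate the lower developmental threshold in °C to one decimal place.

Equal thermal constants: D₁(T₁ − T_b) = D₂(T₂ − T_b).
44.5·(16.1 − T_b) = 16.5·(27.1 − T_b)
T_b = (44.5·16.1 − 16.5·27.1) / (44.5 − 16.5) = 269.30 / 28.0 = 9.618 °C ≈ 9.6 °C.

9.6 °C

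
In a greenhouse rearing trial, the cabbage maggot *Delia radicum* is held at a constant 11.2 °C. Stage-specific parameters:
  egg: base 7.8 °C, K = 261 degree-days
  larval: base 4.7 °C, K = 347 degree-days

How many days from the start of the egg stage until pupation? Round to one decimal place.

130.1 days

egg: 261 / (11.2 − 7.8) = 261 / 3.4 = 76.765 d.
larval: 347 / (11.2 − 4.7) = 347 / 6.5 = 53.385 d.
Sum = 130.149 ≈ 130.1 days.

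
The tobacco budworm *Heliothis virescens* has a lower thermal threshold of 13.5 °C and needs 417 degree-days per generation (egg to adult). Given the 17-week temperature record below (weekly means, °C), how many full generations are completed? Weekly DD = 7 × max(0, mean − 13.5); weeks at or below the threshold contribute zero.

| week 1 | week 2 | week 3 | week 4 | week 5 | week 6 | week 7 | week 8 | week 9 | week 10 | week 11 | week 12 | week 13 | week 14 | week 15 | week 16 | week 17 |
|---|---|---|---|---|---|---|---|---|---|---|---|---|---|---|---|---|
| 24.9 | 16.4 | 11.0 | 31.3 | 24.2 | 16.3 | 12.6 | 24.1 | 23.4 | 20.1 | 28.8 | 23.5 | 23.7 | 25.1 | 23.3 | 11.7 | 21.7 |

2 generations

Weekly DD (7 × max(0, T̄ − 13.5)): 79.8, 20.3, 0.0, 124.6, 74.9, 19.6, 0.0, 74.2, 69.3, 46.2, 107.1, 70.0, 71.4, 81.2, 68.6, 0.0, 57.4.
Season total = 964.6 DD.
Complete generations = ⌊964.6 / 417⌋ = 2.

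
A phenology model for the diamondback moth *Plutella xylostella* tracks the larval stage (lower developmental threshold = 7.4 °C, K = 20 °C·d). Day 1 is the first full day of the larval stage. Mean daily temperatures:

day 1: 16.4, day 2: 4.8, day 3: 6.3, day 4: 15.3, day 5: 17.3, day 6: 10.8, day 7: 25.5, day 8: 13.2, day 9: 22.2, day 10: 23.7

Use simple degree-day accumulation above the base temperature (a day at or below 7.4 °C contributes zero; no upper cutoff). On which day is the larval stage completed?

Daily DD above 7.4 °C: 9.0, 0.0, 0.0, 7.9, 9.9, 3.4, 18.1, 5.8, 14.8, 16.3.
Cumulative: 9.0, 9.0, 9.0, 16.9, 26.8, 30.2, 48.3, 54.1, 68.9, 85.2.
The total first reaches 20 DD on day 5.

day 5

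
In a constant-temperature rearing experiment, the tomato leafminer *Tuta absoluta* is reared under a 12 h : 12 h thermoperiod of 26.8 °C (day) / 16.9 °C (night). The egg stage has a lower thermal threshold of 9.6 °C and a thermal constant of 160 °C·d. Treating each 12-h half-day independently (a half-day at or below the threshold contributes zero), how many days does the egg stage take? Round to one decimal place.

13.1 days

Day half: max(0, 26.8 − 9.6) × 0.5 = 17.2 × 0.5 = 8.60 DD.
Night half: max(0, 16.9 − 9.6) × 0.5 = 7.3 × 0.5 = 3.65 DD.
Per 24 h: 12.25 DD/day.
Duration = 160 / 12.25 = 13.061 ≈ 13.1 days.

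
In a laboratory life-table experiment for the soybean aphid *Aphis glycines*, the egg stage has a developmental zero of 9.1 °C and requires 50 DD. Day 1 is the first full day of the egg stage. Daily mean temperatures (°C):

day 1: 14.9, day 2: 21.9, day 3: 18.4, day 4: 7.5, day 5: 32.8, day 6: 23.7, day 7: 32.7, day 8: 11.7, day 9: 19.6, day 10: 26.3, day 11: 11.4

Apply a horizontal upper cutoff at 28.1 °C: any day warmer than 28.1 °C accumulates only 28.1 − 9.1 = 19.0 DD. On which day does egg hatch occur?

Daily DD above 9.1 °C (capped at 19.0): 5.8, 12.8, 9.3, 0.0, 19.0, 14.6, 19.0, 2.6, 10.5, 17.2, 2.3.
Cumulative: 5.8, 18.6, 27.9, 27.9, 46.9, 61.5, 80.5, 83.1, 93.6, 110.8, 113.1.
The total first reaches 50 DD on day 6.

day 6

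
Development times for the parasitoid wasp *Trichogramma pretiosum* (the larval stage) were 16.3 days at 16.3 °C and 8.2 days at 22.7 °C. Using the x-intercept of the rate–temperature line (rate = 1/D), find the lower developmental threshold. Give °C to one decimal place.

9.8 °C

Under the model K = D·(T − T_b), so D₁·(T₁ − T_b) = D₂·(T₂ − T_b).
16.3·(16.3 − T_b) = 8.2·(22.7 − T_b)
T_b = (16.3·16.3 − 8.2·22.7) / (16.3 − 8.2) = 79.55 / 8.1 = 9.821 °C ≈ 9.8 °C.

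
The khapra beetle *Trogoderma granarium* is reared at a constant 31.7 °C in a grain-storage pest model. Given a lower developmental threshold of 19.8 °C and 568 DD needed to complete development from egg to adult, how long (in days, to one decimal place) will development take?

Daily accumulation = 31.7 − 19.8 = 11.9 DD/day.
Duration = 568 / 11.9 = 47.731 ≈ 47.7 days.

47.7 days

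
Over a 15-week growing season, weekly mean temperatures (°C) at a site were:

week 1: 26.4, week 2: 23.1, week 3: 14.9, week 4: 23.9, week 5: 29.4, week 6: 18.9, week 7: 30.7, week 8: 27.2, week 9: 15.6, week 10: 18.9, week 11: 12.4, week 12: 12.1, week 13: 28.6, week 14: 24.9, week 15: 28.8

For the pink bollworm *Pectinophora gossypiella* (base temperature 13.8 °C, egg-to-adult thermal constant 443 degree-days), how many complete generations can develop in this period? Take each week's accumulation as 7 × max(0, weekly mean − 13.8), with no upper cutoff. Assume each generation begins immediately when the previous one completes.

2 generations

Weekly DD (7 × max(0, T̄ − 13.8)): 88.2, 65.1, 7.7, 70.7, 109.2, 35.7, 118.3, 93.8, 12.6, 35.7, 0.0, 0.0, 103.6, 77.7, 105.0.
Season total = 923.3 DD.
Complete generations = ⌊923.3 / 443⌋ = 2.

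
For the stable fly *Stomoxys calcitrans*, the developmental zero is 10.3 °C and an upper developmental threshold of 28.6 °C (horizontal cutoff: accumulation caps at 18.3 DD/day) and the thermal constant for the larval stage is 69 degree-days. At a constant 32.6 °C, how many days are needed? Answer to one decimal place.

Temperature 32.6 °C exceeds the upper threshold, so daily accumulation caps at 28.6 − 10.3 = 18.3 DD/day.
Duration = 69 / 18.3 = 3.770 ≈ 3.8 days.

3.8 days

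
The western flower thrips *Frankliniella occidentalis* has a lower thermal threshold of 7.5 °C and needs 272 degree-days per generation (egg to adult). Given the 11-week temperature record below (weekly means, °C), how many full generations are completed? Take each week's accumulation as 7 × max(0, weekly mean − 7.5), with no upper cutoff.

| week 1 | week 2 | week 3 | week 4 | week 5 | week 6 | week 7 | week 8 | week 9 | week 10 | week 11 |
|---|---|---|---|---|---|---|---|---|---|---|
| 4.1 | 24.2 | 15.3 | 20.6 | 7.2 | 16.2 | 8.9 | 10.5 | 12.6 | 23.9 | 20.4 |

Weekly DD (7 × max(0, T̄ − 7.5)): 0.0, 116.9, 54.6, 91.7, 0.0, 60.9, 9.8, 21.0, 35.7, 114.8, 90.3.
Season total = 595.7 DD.
Complete generations = ⌊595.7 / 272⌋ = 2.

2 generations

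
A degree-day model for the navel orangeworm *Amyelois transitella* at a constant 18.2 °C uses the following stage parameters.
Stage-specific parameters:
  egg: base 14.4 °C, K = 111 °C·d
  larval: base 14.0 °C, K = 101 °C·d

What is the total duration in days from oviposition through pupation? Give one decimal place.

egg: 111 / (18.2 − 14.4) = 111 / 3.8 = 29.211 d.
larval: 101 / (18.2 − 14.0) = 101 / 4.2 = 24.048 d.
Sum = 53.258 ≈ 53.3 days.

53.3 days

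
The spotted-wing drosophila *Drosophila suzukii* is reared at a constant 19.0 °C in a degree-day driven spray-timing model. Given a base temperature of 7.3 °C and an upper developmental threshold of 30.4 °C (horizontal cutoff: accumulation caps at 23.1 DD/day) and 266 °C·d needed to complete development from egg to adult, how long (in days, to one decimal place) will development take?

Daily accumulation = 19.0 − 7.3 = 11.7 DD/day.
Duration = 266 / 11.7 = 22.735 ≈ 22.7 days.

22.7 days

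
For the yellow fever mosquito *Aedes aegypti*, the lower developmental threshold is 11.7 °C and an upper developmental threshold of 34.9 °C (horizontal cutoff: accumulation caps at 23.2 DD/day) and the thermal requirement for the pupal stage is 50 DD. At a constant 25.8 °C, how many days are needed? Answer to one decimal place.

Daily accumulation = 25.8 − 11.7 = 14.1 DD/day.
Duration = 50 / 14.1 = 3.546 ≈ 3.5 days.

3.5 days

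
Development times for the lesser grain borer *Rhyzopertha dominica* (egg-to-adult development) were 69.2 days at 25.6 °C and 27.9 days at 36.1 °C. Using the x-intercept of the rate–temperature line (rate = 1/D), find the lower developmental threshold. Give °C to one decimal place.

18.5 °C

Under the model K = D·(T − T_b), so D₁·(T₁ − T_b) = D₂·(T₂ − T_b).
69.2·(25.6 − T_b) = 27.9·(36.1 − T_b)
T_b = (69.2·25.6 − 27.9·36.1) / (69.2 − 27.9) = 764.33 / 41.3 = 18.507 °C ≈ 18.5 °C.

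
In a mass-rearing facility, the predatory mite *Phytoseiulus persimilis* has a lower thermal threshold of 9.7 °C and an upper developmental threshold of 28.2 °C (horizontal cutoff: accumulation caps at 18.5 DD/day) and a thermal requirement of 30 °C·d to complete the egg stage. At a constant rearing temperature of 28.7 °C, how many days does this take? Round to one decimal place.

1.6 days

Temperature 28.7 °C exceeds the upper threshold, so daily accumulation caps at 28.2 − 9.7 = 18.5 DD/day.
Duration = 30 / 18.5 = 1.622 ≈ 1.6 days.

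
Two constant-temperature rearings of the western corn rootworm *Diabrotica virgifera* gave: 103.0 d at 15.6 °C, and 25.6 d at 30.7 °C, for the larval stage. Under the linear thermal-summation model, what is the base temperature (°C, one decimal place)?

10.6 °C

Linear rate model ⇒ the product D·(T − T_b) is constant across temperatures.
103.0·(15.6 − T_b) = 25.6·(30.7 − T_b)
T_b = (103.0·15.6 − 25.6·30.7) / (103.0 − 25.6) = 820.88 / 77.4 = 10.606 °C ≈ 10.6 °C.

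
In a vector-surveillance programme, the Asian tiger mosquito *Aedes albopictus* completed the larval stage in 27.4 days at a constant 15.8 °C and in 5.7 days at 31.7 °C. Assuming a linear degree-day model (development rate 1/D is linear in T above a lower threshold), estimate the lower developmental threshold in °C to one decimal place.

Equal thermal constants: D₁(T₁ − T_b) = D₂(T₂ − T_b).
27.4·(15.8 − T_b) = 5.7·(31.7 − T_b)
T_b = (27.4·15.8 − 5.7·31.7) / (27.4 − 5.7) = 252.23 / 21.7 = 11.624 °C ≈ 11.6 °C.

11.6 °C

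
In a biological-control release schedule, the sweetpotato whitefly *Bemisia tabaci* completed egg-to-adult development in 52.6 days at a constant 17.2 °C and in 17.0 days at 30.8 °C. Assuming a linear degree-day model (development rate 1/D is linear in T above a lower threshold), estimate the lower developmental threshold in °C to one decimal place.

Under the model K = D·(T − T_b), so D₁·(T₁ − T_b) = D₂·(T₂ − T_b).
52.6·(17.2 − T_b) = 17.0·(30.8 − T_b)
T_b = (52.6·17.2 − 17.0·30.8) / (52.6 − 17.0) = 381.12 / 35.6 = 10.706 °C ≈ 10.7 °C.

10.7 °C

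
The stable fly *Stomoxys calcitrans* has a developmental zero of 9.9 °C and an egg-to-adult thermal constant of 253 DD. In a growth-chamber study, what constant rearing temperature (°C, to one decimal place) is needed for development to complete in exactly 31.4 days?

Required daily accumulation = 253 / 31.4 = 8.057 DD/day.
T = T_base + 8.057 = 9.9 + 8.057 = 17.957 ≈ 18.0 °C.

18.0 °C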